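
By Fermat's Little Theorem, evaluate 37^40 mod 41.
By Fermat's Little Theorem, 37^{40} ≡ 1 (mod 41) since 41 is prime and gcd(37, 41) = 1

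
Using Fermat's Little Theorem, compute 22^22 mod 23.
By Fermat's Little Theorem, 22^{22} ≡ 1 (mod 23) since 23 is prime and gcd(22, 23) = 1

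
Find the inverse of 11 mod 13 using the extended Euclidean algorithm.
Extended GCD: 11(6) + 13(-5) = 1. So 11^(-1) ≡ 6 ≡ 6 (mod 13). Verify: 11 × 6 = 66 ≡ 1 (mod 13)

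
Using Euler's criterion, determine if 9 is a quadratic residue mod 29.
By Euler's criterion: 9^{14} ≡ 1 (mod 29). Since this equals 1, 9 is a QR.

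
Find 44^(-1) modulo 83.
17

Using Extended Euclidean Algorithm:
gcd(44, 83) = 1
Bezout coefficients: 44 × 17 + 83 × -9 = 1
So 44 × 17 ≡ 1 (mod 83)
The inverse is 17 mod 83 = 17
Verification: 44 × 17 = 748 = 9 × 83 + 1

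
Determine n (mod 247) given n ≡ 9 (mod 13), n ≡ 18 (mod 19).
113

Using the Chinese Remainder Theorem:
M = product of moduli = 247
For equation 1: M_1 = 19, 19 ≡ 6 (mod 13), inverse of 19 mod 13 is 11 (check: 6 × 11 = 66 ≡ 1 (mod 13))
For equation 2: M_2 = 13, 13 ≡ 13 (mod 19), inverse of 13 mod 19 is 3 (check: 13 × 3 = 39 ≡ 1 (mod 19))
Combine: n ≡ Σ r_i×M_i×(M_i⁻¹ mod m_i) = 9×19×11 + 18×13×3 = 1881 + 702 = 2583
2583 mod 247 = 113
n ≡ 113 (mod 247)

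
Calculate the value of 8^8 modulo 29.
8 = 8 (binary 1000). Repeated squaring mod 29: 8^1 ≡ 8; 8^2 ≡ 8² = 64 ≡ 6; 8^4 ≡ 6² = 36 ≡ 7; 8^8 ≡ 7² = 49 ≡ 20. So 8^8 ≡ 20 (mod 29).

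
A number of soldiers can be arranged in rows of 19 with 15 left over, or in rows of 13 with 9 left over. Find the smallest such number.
M = 19 × 13 = 247. M₁ = 13, y₁ ≡ 3 (mod 19). M₂ = 19, y₂ ≡ 11 (mod 13). z = 15×13×3 + 9×19×11 ≡ 243 (mod 247). The smallest positive such number is 243.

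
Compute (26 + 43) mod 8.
5

(26 + 43) = 69
69 mod 8 = 5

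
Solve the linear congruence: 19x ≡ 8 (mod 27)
26

Since gcd(19, 27) = 1 divides 8, a solution exists.
Multiply both sides by the inverse of 19 mod 27:
  19^(-1) mod 27 = 10
  x ≡ 10 × 8 ≡ 80 ≡ 26 (mod 27)
Verification: 19 × 26 = 494 = 18 × 27 + 8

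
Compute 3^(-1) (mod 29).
3^(-1) ≡ 10 (mod 29). Verification: 3 × 10 = 30 ≡ 1 (mod 29)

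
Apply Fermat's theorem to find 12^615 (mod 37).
By Fermat: 12^{36} ≡ 1 (mod 37). 615 ≡ 3 (mod 36). So 12^{615} ≡ 12^{3} ≡ 26 (mod 37)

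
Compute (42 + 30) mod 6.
0

(42 + 30) = 72
72 mod 6 = 0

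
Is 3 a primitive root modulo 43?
p - 1 = 42 has prime divisors 2, 3, 7. Check 3^(42/q) mod 43 for each: 3^(42/2) = 3^21 ≡ 42, 3^(42/3) = 3^14 ≡ 36, 3^(42/7) = 3^6 ≡ 41 (mod 43). None of these is 1, so 3 has order 42 = φ(43), so it is a primitive root mod 43.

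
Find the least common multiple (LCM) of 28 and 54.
756

First find GCD(28, 54) using the Euclidean algorithm:
28 = 0 × 54 + 28
54 = 1 × 28 + 26
28 = 1 × 26 + 2
26 = 13 × 2 + 0
GCD(28, 54) = 2

LCM formula: LCM(a, b) = (a × b) / GCD(a, b)
LCM(28, 54) = (28 × 54) / 2
LCM(28, 54) = 1512 / 2
LCM(28, 54) = 756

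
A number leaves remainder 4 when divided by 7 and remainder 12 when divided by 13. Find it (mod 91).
M = 7 × 13 = 91. M₁ = 13, y₁ ≡ 6 (mod 7). M₂ = 7, y₂ ≡ 2 (mod 13). n = 4×13×6 + 12×7×2 ≡ 25 (mod 91)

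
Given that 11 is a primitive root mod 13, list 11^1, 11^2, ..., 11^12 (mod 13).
g^1, g^2, ..., g^{12} mod 13: {11, 4, 5, 3, 7, 12, 2, 9, 8, 10, 6, 1}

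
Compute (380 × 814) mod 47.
13

(380 × 814) = 309320
309320 mod 47 = 13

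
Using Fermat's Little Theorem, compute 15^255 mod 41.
By Fermat: 15^{40} ≡ 1 (mod 41). 255 ≡ 15 (mod 40). So 15^{255} ≡ 15^{15} ≡ 38 (mod 41)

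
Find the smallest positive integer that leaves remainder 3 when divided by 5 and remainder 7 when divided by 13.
M = 5 × 13 = 65. M₁ = 13, y₁ ≡ 2 (mod 5). M₂ = 5, y₂ ≡ 8 (mod 13). z = 3×13×2 + 7×5×8 ≡ 33 (mod 65). The smallest positive such number is 33.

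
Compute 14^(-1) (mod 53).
19

Using Extended Euclidean Algorithm:
gcd(14, 53) = 1
Bezout coefficients: 14 × 19 + 53 × -5 = 1
So 14 × 19 ≡ 1 (mod 53)
The inverse is 19 mod 53 = 19
Verification: 14 × 19 = 266 = 5 × 53 + 1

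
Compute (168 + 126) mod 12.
6

(168 + 126) = 294
294 mod 12 = 6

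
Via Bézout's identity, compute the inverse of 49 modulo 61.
Extended GCD: 49(5) + 61(-4) = 1. So 49^(-1) ≡ 5 ≡ 5 (mod 61). Verify: 49 × 5 = 245 ≡ 1 (mod 61)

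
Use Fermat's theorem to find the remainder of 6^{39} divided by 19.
7

By Fermat's Little Theorem, a^(p-1) ≡ 1 (mod p) for prime p and gcd(a, p) = 1
Here p = 19, so 6^18 ≡ 1 (mod 19)
We can reduce the exponent: 39 mod 18 = 3
So 6^39 ≡ 6^3 (mod 19)
Computing: 6^3 mod 19 = 7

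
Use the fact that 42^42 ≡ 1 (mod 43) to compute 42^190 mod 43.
By Fermat: 42^{42} ≡ 1 (mod 43). 190 = 4×42 + 22. So 42^{190} ≡ 42^{22} ≡ 1 (mod 43)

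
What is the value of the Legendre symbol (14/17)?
(14/17) = 14^{8} mod 17 = -1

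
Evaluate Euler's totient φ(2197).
2028

Prime factorization: 2197 = 13^3
Using the formula φ(n) = n × Π(1 - 1/p) for each prime factor p:
φ(2197) = 2197 × (1 - 1/13)
φ(2197) = 2028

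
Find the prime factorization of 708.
2^2 × 3 × 59

Divide by primes starting from smallest:
708 ÷ 2 = 354
354 ÷ 2 = 177
177 ÷ 3 = 59
59 ÷ 59 = 1

708 = 2^2 × 3 × 59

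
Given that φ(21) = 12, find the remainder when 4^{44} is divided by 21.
By Euler: 4^{12} ≡ 1 (mod 21) since gcd(4, 21) = 1. 44 = 3×12 + 8. So 4^{44} ≡ 4^{8} ≡ 16 (mod 21)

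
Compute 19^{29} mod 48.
19

Using successive squaring:
Binary expansion of 29: 11101
Powers of 19 mod 48 (each is the square of the previous):
  19^1 ≡ 19 (mod 48)
  19^2 ≡ 19² = 361 ≡ 25 (mod 48)
  19^4 ≡ 25² = 625 ≡ 1 (mod 48)
  19^8 ≡ 1² = 1 ≡ 1 (mod 48)
  19^16 ≡ 1² = 1 ≡ 1 (mod 48)
29 = 16 + 8 + 4 + 1, so 19^29 = 19^16 × 19^8 × 19^4 × 19^1 ≡ 1 × 1 × 1 × 19 (mod 48)
Multiplying step by step:
  1 × 1 = 1 ≡ 1 (mod 48)
  1 × 1 = 1 ≡ 1 (mod 48)
  1 × 19 = 19 ≡ 19 (mod 48)
Result: 19^29 ≡ 19 (mod 48)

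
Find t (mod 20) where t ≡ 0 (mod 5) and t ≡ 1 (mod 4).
M = 5 × 4 = 20. M₁ = 4, y₁ ≡ 4 (mod 5). M₂ = 5, y₂ ≡ 1 (mod 4). t = 0×4×4 + 1×5×1 ≡ 5 (mod 20)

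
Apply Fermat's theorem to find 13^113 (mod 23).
By Fermat: 13^{22} ≡ 1 (mod 23). 113 = 5×22 + 3. So 13^{113} ≡ 13^{3} ≡ 12 (mod 23)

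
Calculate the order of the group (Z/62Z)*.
30

Prime factorization: 62 = 2 × 31
Using the formula φ(n) = n × Π(1 - 1/p) for each prime factor p:
φ(62) = 62 × (1 - 1/2) × (1 - 1/31)
φ(62) = 30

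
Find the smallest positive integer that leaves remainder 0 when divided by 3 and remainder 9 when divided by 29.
M = 3 × 29 = 87. M₁ = 29, y₁ ≡ 2 (mod 3). M₂ = 3, y₂ ≡ 10 (mod 29). m = 0×29×2 + 9×3×10 ≡ 9 (mod 87). The smallest positive such number is 9.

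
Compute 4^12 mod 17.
Using repeated squaring. 12 = 8 + 4 (binary 1100). Repeated squaring mod 17: 4^1 ≡ 4; 4^2 ≡ 4² = 16 ≡ 16; 4^4 ≡ 16² = 256 ≡ 1; 4^8 ≡ 1² = 1 ≡ 1. Multiply: 4^12 = 4^8 × 4^4 ≡ 1 × 1 (mod 17): 1 × 1 = 1 ≡ 1. So 4^12 ≡ 1 (mod 17).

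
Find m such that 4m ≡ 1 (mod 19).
4^(-1) ≡ 5 (mod 19). Verification: 4 × 5 = 20 ≡ 1 (mod 19)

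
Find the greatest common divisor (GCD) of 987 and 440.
1

Using the Euclidean algorithm:
987 = 2 × 440 + 107
440 = 4 × 107 + 12
107 = 8 × 12 + 11
12 = 1 × 11 + 1
11 = 11 × 1 + 0

GCD(987, 440) = 1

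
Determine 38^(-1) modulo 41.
38^(-1) ≡ 27 (mod 41). Verification: 38 × 27 = 1026 ≡ 1 (mod 41)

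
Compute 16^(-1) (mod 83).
26

Using Extended Euclidean Algorithm:
gcd(16, 83) = 1
Bezout coefficients: 16 × 26 + 83 × -5 = 1
So 16 × 26 ≡ 1 (mod 83)
The inverse is 26 mod 83 = 26
Verification: 16 × 26 = 416 = 5 × 83 + 1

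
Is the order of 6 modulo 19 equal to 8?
No, the actual order is 9, not 8.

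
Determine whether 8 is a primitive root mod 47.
p - 1 = 46 has prime divisors 2, 23. Check 8^(46/q) mod 47 for each: 8^(46/2) = 8^23 ≡ 1, 8^(46/23) = 8^2 ≡ 17 (mod 47). Since 8^23 ≡ 1 (mod 47), the order of 8 divides 23 (in fact the order is 23) ≠ 46, so it is not a primitive root.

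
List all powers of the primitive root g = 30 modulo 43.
g^1, g^2, ..., g^{42} mod 43: {30, 40, 39, 9, 12, 16, 7, 38, 22, 15, 20, 41, 26, 6, 8, 25, 19, 11, 29, 10, 42, 13, 3, 4, 34, 31, 27, 36, 5, 21, 28, 23, 2, 17, 37, 35, 18, 24, 32, 14, 33, 1}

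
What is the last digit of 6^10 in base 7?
10 = 8 + 2 (binary 1010). Repeated squaring mod 7: 6^1 ≡ 6; 6^2 ≡ 6² = 36 ≡ 1; 6^4 ≡ 1² = 1 ≡ 1; 6^8 ≡ 1² = 1 ≡ 1. Multiply: 6^10 = 6^8 × 6^2 ≡ 1 × 1 (mod 7): 1 × 1 = 1 ≡ 1. So 6^10 ≡ 1 (mod 7).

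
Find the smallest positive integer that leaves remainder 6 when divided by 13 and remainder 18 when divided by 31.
M = 13 × 31 = 403. M₁ = 31, y₁ ≡ 8 (mod 13). M₂ = 13, y₂ ≡ 12 (mod 31). n = 6×31×8 + 18×13×12 ≡ 266 (mod 403). The smallest positive such number is 266.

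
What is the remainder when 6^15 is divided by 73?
Using repeated squaring. 15 = 8 + 4 + 2 + 1 (binary 1111). Repeated squaring mod 73: 6^1 ≡ 6; 6^2 ≡ 6² = 36 ≡ 36; 6^4 ≡ 36² = 1296 ≡ 55; 6^8 ≡ 55² = 3025 ≡ 32. Multiply: 6^15 = 6^8 × 6^4 × 6^2 × 6^1 ≡ 32 × 55 × 36 × 6 (mod 73): 32 × 55 = 1760 ≡ 8; 8 × 36 = 288 ≡ 69; 69 × 6 = 414 ≡ 49. So 6^15 ≡ 49 (mod 73).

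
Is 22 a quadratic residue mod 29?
By Euler's criterion: 22^{14} ≡ 1 (mod 29). Since this equals 1, 22 is a QR.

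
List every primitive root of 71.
Primitive roots mod 71: {7, 11, 13, 21, 22, 28, 31, 33, 35, 42, 44, 47, 52, 53, 55, 56, 59, 61, 62, 63, 65, 67, 68, 69}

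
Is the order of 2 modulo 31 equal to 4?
No, the actual order is 5, not 4.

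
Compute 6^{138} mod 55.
26

Using successive squaring:
Binary expansion of 138: 10001010
Powers of 6 mod 55 (each is the square of the previous):
  6^1 ≡ 6 (mod 55)
  6^2 ≡ 6² = 36 ≡ 36 (mod 55)
  6^4 ≡ 36² = 1296 ≡ 31 (mod 55)
  6^8 ≡ 31² = 961 ≡ 26 (mod 55)
  6^16 ≡ 26² = 676 ≡ 16 (mod 55)
  6^32 ≡ 16² = 256 ≡ 36 (mod 55)
  6^64 ≡ 36² = 1296 ≡ 31 (mod 55)
  6^128 ≡ 31² = 961 ≡ 26 (mod 55)
138 = 128 + 8 + 2, so 6^138 = 6^128 × 6^8 × 6^2 ≡ 26 × 26 × 36 (mod 55)
Multiplying step by step:
  26 × 26 = 676 ≡ 16 (mod 55)
  16 × 36 = 576 ≡ 26 (mod 55)
Result: 6^138 ≡ 26 (mod 55)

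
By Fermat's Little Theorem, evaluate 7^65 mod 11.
By Fermat: 7^{10} ≡ 1 (mod 11). 65 = 6×10 + 5. So 7^{65} ≡ 7^{5} ≡ 10 (mod 11)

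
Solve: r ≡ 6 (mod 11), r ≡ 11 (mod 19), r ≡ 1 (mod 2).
M = 11 × 19 × 2 = 418. M₁ = 38, y₁ ≡ 9 (mod 11). M₂ = 22, y₂ ≡ 13 (mod 19). M₃ = 209, y₃ ≡ 1 (mod 2). r = 6×38×9 + 11×22×13 + 1×209×1 ≡ 391 (mod 418)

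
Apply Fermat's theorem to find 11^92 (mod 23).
By Fermat: 11^{22} ≡ 1 (mod 23). 92 = 4×22 + 4. So 11^{92} ≡ 11^{4} ≡ 13 (mod 23)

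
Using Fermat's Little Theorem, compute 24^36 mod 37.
By Fermat's Little Theorem, 24^{36} ≡ 1 (mod 37) since 37 is prime and gcd(24, 37) = 1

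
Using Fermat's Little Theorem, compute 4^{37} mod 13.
4

By Fermat's Little Theorem, a^(p-1) ≡ 1 (mod p) for prime p and gcd(a, p) = 1
Here p = 13, so 4^12 ≡ 1 (mod 13)
We can reduce the exponent: 37 mod 12 = 1
So 4^37 ≡ 4^1 (mod 13)
Computing: 4^1 mod 13 = 4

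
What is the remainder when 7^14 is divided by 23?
Using repeated squaring. 14 = 8 + 4 + 2 (binary 1110). Repeated squaring mod 23: 7^1 ≡ 7; 7^2 ≡ 7² = 49 ≡ 3; 7^4 ≡ 3² = 9 ≡ 9; 7^8 ≡ 9² = 81 ≡ 12. Multiply: 7^14 = 7^8 × 7^4 × 7^2 ≡ 12 × 9 × 3 (mod 23): 12 × 9 = 108 ≡ 16; 16 × 3 = 48 ≡ 2. So 7^14 ≡ 2 (mod 23).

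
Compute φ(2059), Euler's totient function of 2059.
1960

Prime factorization: 2059 = 29 × 71
Using the formula φ(n) = n × Π(1 - 1/p) for each prime factor p:
φ(2059) = 2059 × (1 - 1/29) × (1 - 1/71)
φ(2059) = 1960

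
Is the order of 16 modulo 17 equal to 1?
No, the actual order is 2, not 1.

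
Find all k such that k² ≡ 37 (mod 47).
The square roots of 37 mod 47 are 32 and 15. Verify: 32² = 1024 ≡ 37 (mod 47)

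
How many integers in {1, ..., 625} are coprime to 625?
500

Prime factorization: 625 = 5^4
Using the formula φ(n) = n × Π(1 - 1/p) for each prime factor p:
φ(625) = 625 × (1 - 1/5)
φ(625) = 500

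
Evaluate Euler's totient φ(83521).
78608

Prime factorization: 83521 = 17^4
Using the formula φ(n) = n × Π(1 - 1/p) for each prime factor p:
φ(83521) = 83521 × (1 - 1/17)
φ(83521) = 78608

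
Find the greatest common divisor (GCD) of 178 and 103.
1

Using the Euclidean algorithm:
178 = 1 × 103 + 75
103 = 1 × 75 + 28
75 = 2 × 28 + 19
28 = 1 × 19 + 9
19 = 2 × 9 + 1
9 = 9 × 1 + 0

GCD(178, 103) = 1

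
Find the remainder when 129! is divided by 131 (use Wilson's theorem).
(130)! = (129)! × (130) ≡ -1 (mod 131). So (129)! ≡ -1 × (130)^(-1) ≡ (-1)×(-1) = 1 (mod 131)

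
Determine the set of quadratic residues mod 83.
QRs mod 83: {1, 3, 4, 7, 9, 10, 11, 12, 16, 17, 21, 23, 25, 26, 27, 28, 29, 30, 31, 33, 36, 37, 38, 40, 41, 44, 48, 49, 51, 59, 61, 63, 64, 65, 68, 69, 70, 75, 77, 78, 81}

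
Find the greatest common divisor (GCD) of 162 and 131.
1

Using the Euclidean algorithm:
162 = 1 × 131 + 31
131 = 4 × 31 + 7
31 = 4 × 7 + 3
7 = 2 × 3 + 1
3 = 3 × 1 + 0

GCD(162, 131) = 1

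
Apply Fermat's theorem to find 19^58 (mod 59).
By Fermat's Little Theorem, 19^{58} ≡ 1 (mod 59) since 59 is prime and gcd(19, 59) = 1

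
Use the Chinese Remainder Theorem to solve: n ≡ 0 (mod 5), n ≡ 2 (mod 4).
M = 5 × 4 = 20. M₁ = 4, y₁ ≡ 4 (mod 5). M₂ = 5, y₂ ≡ 1 (mod 4). n = 0×4×4 + 2×5×1 ≡ 10 (mod 20)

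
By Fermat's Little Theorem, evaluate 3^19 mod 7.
By Fermat: 3^{6} ≡ 1 (mod 7). 19 = 3×6 + 1. So 3^{19} ≡ 3^{1} ≡ 3 (mod 7)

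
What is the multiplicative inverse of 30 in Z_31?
30

Using Extended Euclidean Algorithm:
gcd(30, 31) = 1
Bezout coefficients: 30 × -1 + 31 × 1 = 1
So 30 × -1 ≡ 1 (mod 31)
The inverse is -1 mod 31 = 30
Verification: 30 × 30 = 900 = 29 × 31 + 1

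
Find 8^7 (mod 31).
7 = 4 + 2 + 1 (binary 111). Repeated squaring mod 31: 8^1 ≡ 8; 8^2 ≡ 8² = 64 ≡ 2; 8^4 ≡ 2² = 4 ≡ 4. Multiply: 8^7 = 8^4 × 8^2 × 8^1 ≡ 4 × 2 × 8 (mod 31): 4 × 2 = 8 ≡ 8; 8 × 8 = 64 ≡ 2. So 8^7 ≡ 2 (mod 31).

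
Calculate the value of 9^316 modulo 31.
Using Fermat: 9^{30} ≡ 1 (mod 31). 316 ≡ 16 (mod 30). So 9^{316} ≡ 9^{16} ≡ 9 (mod 31)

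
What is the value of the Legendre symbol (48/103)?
(48/103) = 48^{51} mod 103 = -1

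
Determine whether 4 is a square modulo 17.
By Euler's criterion: 4^{8} ≡ 1 (mod 17). Since this equals 1, 4 is a QR.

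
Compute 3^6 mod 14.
6 = 4 + 2 (binary 110). Repeated squaring mod 14: 3^1 ≡ 3; 3^2 ≡ 3² = 9 ≡ 9; 3^4 ≡ 9² = 81 ≡ 11. Multiply: 3^6 = 3^4 × 3^2 ≡ 11 × 9 (mod 14): 11 × 9 = 99 ≡ 1. So 3^6 ≡ 1 (mod 14).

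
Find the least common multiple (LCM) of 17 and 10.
170

First find GCD(17, 10) using the Euclidean algorithm:
17 = 1 × 10 + 7
10 = 1 × 7 + 3
7 = 2 × 3 + 1
3 = 3 × 1 + 0
GCD(17, 10) = 1

LCM formula: LCM(a, b) = (a × b) / GCD(a, b)
LCM(17, 10) = (17 × 10) / 1
LCM(17, 10) = 170 / 1
LCM(17, 10) = 170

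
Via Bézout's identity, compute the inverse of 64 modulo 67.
Extended GCD: 64(22) + 67(-21) = 1. So 64^(-1) ≡ 22 ≡ 22 (mod 67). Verify: 64 × 22 = 1408 ≡ 1 (mod 67)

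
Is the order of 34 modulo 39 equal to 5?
No, the actual order is 4, not 5.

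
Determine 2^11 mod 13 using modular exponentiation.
Using repeated squaring. 11 = 8 + 2 + 1 (binary 1011). Repeated squaring mod 13: 2^1 ≡ 2; 2^2 ≡ 2² = 4 ≡ 4; 2^4 ≡ 4² = 16 ≡ 3; 2^8 ≡ 3² = 9 ≡ 9. Multiply: 2^11 = 2^8 × 2^2 × 2^1 ≡ 9 × 4 × 2 (mod 13): 9 × 4 = 36 ≡ 10; 10 × 2 = 20 ≡ 7. So 2^11 ≡ 7 (mod 13).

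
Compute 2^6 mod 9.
6 = 4 + 2 (binary 110). Repeated squaring mod 9: 2^1 ≡ 2; 2^2 ≡ 2² = 4 ≡ 4; 2^4 ≡ 4² = 16 ≡ 7. Multiply: 2^6 = 2^4 × 2^2 ≡ 7 × 4 (mod 9): 7 × 4 = 28 ≡ 1. So 2^6 ≡ 1 (mod 9).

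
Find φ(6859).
6498

Prime factorization: 6859 = 19^3
Using the formula φ(n) = n × Π(1 - 1/p) for each prime factor p:
φ(6859) = 6859 × (1 - 1/19)
φ(6859) = 6498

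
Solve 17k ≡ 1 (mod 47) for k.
36

Using Extended Euclidean Algorithm:
gcd(17, 47) = 1
Bezout coefficients: 17 × -11 + 47 × 4 = 1
So 17 × -11 ≡ 1 (mod 47)
The inverse is -11 mod 47 = 36
Verification: 17 × 36 = 612 = 13 × 47 + 1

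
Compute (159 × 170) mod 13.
3

(159 × 170) = 27030
27030 mod 13 = 3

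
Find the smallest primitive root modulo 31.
3

A primitive root g modulo p has order p-1 = 30
Prime divisors of 30: [2, 3, 5]
g is a primitive root iff g^(30/q) ≢ 1 (mod 31) for each prime divisor q
Testing small values:
  g = 2: 2^15 ≡ 1, 2^10 ≡ 1, 2^6 ≡ 2 (mod 31) → 2^15 ≡ 1, not primitive root
  g = 3: 3^15 ≡ 30, 3^10 ≡ 25, 3^6 ≡ 16 (mod 31) → none is 1, primitive root!
The smallest primitive root is 3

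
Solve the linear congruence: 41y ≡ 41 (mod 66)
1

Since gcd(41, 66) = 1 divides 41, a solution exists.
Multiply both sides by the inverse of 41 mod 66:
  41^(-1) mod 66 = 29
  x ≡ 29 × 41 ≡ 1189 ≡ 1 (mod 66)
Verification: 41 × 1 = 41 = 0 × 66 + 41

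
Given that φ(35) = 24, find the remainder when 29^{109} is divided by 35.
By Euler: 29^{24} ≡ 1 (mod 35) since gcd(29, 35) = 1. 109 = 4×24 + 13. So 29^{109} ≡ 29^{13} ≡ 29 (mod 35)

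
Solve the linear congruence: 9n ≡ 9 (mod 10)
1

Since gcd(9, 10) = 1 divides 9, a solution exists.
Multiply both sides by the inverse of 9 mod 10:
  9^(-1) mod 10 = 9
  x ≡ 9 × 9 ≡ 81 ≡ 1 (mod 10)
Verification: 9 × 1 = 9 = 0 × 10 + 9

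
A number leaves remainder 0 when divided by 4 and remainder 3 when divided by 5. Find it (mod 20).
M = 4 × 5 = 20. M₁ = 5, y₁ ≡ 1 (mod 4). M₂ = 4, y₂ ≡ 4 (mod 5). z = 0×5×1 + 3×4×4 ≡ 8 (mod 20)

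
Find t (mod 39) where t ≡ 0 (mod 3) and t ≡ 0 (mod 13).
M = 3 × 13 = 39. M₁ = 13, y₁ ≡ 1 (mod 3). M₂ = 3, y₂ ≡ 9 (mod 13). t = 0×13×1 + 0×3×9 ≡ 0 (mod 39)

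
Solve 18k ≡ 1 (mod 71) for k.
4

Using Extended Euclidean Algorithm:
gcd(18, 71) = 1
Bezout coefficients: 18 × 4 + 71 × -1 = 1
So 18 × 4 ≡ 1 (mod 71)
The inverse is 4 mod 71 = 4
Verification: 18 × 4 = 72 = 1 × 71 + 1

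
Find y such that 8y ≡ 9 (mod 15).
3

Since gcd(8, 15) = 1 divides 9, a solution exists.
Multiply both sides by the inverse of 8 mod 15:
  8^(-1) mod 15 = 2
  x ≡ 2 × 9 ≡ 18 ≡ 3 (mod 15)
Verification: 8 × 3 = 24 = 1 × 15 + 9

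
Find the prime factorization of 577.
577

Divide by primes starting from smallest:
577 ÷ 577 = 1

577 = 577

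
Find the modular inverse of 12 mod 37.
12^(-1) ≡ 34 (mod 37). Verification: 12 × 34 = 408 ≡ 1 (mod 37)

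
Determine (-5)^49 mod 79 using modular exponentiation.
Using repeated squaring. (-5) ≡ 74 (mod 79). 49 = 32 + 16 + 1 (binary 110001). Repeated squaring mod 79: 74^1 ≡ 74; 74^2 ≡ 74² = 5476 ≡ 25; 74^4 ≡ 25² = 625 ≡ 72; 74^8 ≡ 72² = 5184 ≡ 49; 74^16 ≡ 49² = 2401 ≡ 31; 74^32 ≡ 31² = 961 ≡ 13. Multiply: (-5)^49 ≡ 74^32 × 74^16 × 74^1 ≡ 13 × 31 × 74 (mod 79): 13 × 31 = 403 ≡ 8; 8 × 74 = 592 ≡ 39. So (-5)^49 ≡ 39 (mod 79).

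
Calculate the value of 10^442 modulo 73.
Using Fermat: 10^{72} ≡ 1 (mod 73). 442 ≡ 10 (mod 72). So 10^{442} ≡ 10^{10} ≡ 27 (mod 73)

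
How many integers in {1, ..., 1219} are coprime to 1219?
1144

Prime factorization: 1219 = 23 × 53
Using the formula φ(n) = n × Π(1 - 1/p) for each prime factor p:
φ(1219) = 1219 × (1 - 1/23) × (1 - 1/53)
φ(1219) = 1144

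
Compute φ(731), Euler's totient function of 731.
672

Prime factorization: 731 = 17 × 43
Using the formula φ(n) = n × Π(1 - 1/p) for each prime factor p:
φ(731) = 731 × (1 - 1/17) × (1 - 1/43)
φ(731) = 672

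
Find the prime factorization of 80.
2^4 × 5

Divide by primes starting from smallest:
80 ÷ 2 = 40
40 ÷ 2 = 20
20 ÷ 2 = 10
10 ÷ 2 = 5
5 ÷ 5 = 1

80 = 2^4 × 5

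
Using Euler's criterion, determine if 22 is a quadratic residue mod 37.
By Euler's criterion: 22^{18} ≡ 36 (mod 37). Since this equals -1 (≡ 36), 22 is not a QR.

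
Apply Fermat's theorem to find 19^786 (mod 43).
By Fermat: 19^{42} ≡ 1 (mod 43). 786 ≡ 30 (mod 42). So 19^{786} ≡ 19^{30} ≡ 16 (mod 43)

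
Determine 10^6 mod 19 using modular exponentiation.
6 = 4 + 2 (binary 110). Repeated squaring mod 19: 10^1 ≡ 10; 10^2 ≡ 10² = 100 ≡ 5; 10^4 ≡ 5² = 25 ≡ 6. Multiply: 10^6 = 10^4 × 10^2 ≡ 6 × 5 (mod 19): 6 × 5 = 30 ≡ 11. So 10^6 ≡ 11 (mod 19).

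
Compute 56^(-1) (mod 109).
37

Using Extended Euclidean Algorithm:
gcd(56, 109) = 1
Bezout coefficients: 56 × 37 + 109 × -19 = 1
So 56 × 37 ≡ 1 (mod 109)
The inverse is 37 mod 109 = 37
Verification: 56 × 37 = 2072 = 19 × 109 + 1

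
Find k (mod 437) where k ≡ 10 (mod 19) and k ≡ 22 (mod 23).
M = 19 × 23 = 437. M₁ = 23, y₁ ≡ 5 (mod 19). M₂ = 19, y₂ ≡ 17 (mod 23). k = 10×23×5 + 22×19×17 ≡ 390 (mod 437)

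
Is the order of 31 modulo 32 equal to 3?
No, the actual order is 2, not 3.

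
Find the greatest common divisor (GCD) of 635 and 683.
1

Using the Euclidean algorithm:
635 = 0 × 683 + 635
683 = 1 × 635 + 48
635 = 13 × 48 + 11
48 = 4 × 11 + 4
11 = 2 × 4 + 3
4 = 1 × 3 + 1
3 = 3 × 1 + 0

GCD(635, 683) = 1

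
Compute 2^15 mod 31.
Using repeated squaring. 15 = 8 + 4 + 2 + 1 (binary 1111). Repeated squaring mod 31: 2^1 ≡ 2; 2^2 ≡ 2² = 4 ≡ 4; 2^4 ≡ 4² = 16 ≡ 16; 2^8 ≡ 16² = 256 ≡ 8. Multiply: 2^15 = 2^8 × 2^4 × 2^2 × 2^1 ≡ 8 × 16 × 4 × 2 (mod 31): 8 × 16 = 128 ≡ 4; 4 × 4 = 16 ≡ 16; 16 × 2 = 32 ≡ 1. So 2^15 ≡ 1 (mod 31).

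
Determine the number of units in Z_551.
504

Prime factorization: 551 = 19 × 29
Using the formula φ(n) = n × Π(1 - 1/p) for each prime factor p:
φ(551) = 551 × (1 - 1/19) × (1 - 1/29)
φ(551) = 504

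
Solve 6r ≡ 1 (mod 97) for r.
6^(-1) ≡ 81 (mod 97). Verification: 6 × 81 = 486 ≡ 1 (mod 97)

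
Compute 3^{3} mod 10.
7

Using successive squaring:
Binary expansion of 3: 11
Powers of 3 mod 10 (each is the square of the previous):
  3^1 ≡ 3 (mod 10)
  3^2 ≡ 3² = 9 ≡ 9 (mod 10)
3 = 2 + 1, so 3^3 = 3^2 × 3^1 ≡ 9 × 3 (mod 10)
Multiplying step by step:
  9 × 3 = 27 ≡ 7 (mod 10)
Result: 3^3 ≡ 7 (mod 10)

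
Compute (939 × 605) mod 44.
11

(939 × 605) = 568095
568095 mod 44 = 11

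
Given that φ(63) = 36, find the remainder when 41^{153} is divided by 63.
By Euler: 41^{36} ≡ 1 (mod 63) since gcd(41, 63) = 1. 153 = 4×36 + 9. So 41^{153} ≡ 41^{9} ≡ 62 (mod 63)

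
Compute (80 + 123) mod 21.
14

(80 + 123) = 203
203 mod 21 = 14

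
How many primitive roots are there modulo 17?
8

The number of primitive roots modulo p is φ(p-1) = φ(16)
φ(16) = 8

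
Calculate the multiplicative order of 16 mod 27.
Powers of 16 mod 27: 16^1≡16, 16^2≡13, 16^3≡19, 16^4≡7, 16^5≡4, 16^6≡10, 16^7≡25, 16^8≡22, 16^9≡1. Order = 9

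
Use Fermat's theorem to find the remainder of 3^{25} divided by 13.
3

By Fermat's Little Theorem, a^(p-1) ≡ 1 (mod p) for prime p and gcd(a, p) = 1
Here p = 13, so 3^12 ≡ 1 (mod 13)
We can reduce the exponent: 25 mod 12 = 1
So 3^25 ≡ 3^1 (mod 13)
Computing: 3^1 mod 13 = 3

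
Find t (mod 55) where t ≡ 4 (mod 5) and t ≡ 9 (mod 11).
M = 5 × 11 = 55. M₁ = 11, y₁ ≡ 1 (mod 5). M₂ = 5, y₂ ≡ 9 (mod 11). t = 4×11×1 + 9×5×9 ≡ 9 (mod 55)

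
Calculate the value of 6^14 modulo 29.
Using repeated squaring. 14 = 8 + 4 + 2 (binary 1110). Repeated squaring mod 29: 6^1 ≡ 6; 6^2 ≡ 6² = 36 ≡ 7; 6^4 ≡ 7² = 49 ≡ 20; 6^8 ≡ 20² = 400 ≡ 23. Multiply: 6^14 = 6^8 × 6^4 × 6^2 ≡ 23 × 20 × 7 (mod 29): 23 × 20 = 460 ≡ 25; 25 × 7 = 175 ≡ 1. So 6^14 ≡ 1 (mod 29).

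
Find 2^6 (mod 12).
6 = 4 + 2 (binary 110). Repeated squaring mod 12: 2^1 ≡ 2; 2^2 ≡ 2² = 4 ≡ 4; 2^4 ≡ 4² = 16 ≡ 4. Multiply: 2^6 = 2^4 × 2^2 ≡ 4 × 4 (mod 12): 4 × 4 = 16 ≡ 4. So 2^6 ≡ 4 (mod 12).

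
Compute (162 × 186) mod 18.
0

(162 × 186) = 30132
30132 mod 18 = 0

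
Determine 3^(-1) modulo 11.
3^(-1) ≡ 4 (mod 11). Verification: 3 × 4 = 12 ≡ 1 (mod 11)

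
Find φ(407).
360

Prime factorization: 407 = 11 × 37
Using the formula φ(n) = n × Π(1 - 1/p) for each prime factor p:
φ(407) = 407 × (1 - 1/11) × (1 - 1/37)
φ(407) = 360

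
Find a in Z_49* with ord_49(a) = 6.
19 has order 6 mod 49 since 19^{6} ≡ 1 (mod 49) and no smaller power works.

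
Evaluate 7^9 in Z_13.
9 = 8 + 1 (binary 1001). Repeated squaring mod 13: 7^1 ≡ 7; 7^2 ≡ 7² = 49 ≡ 10; 7^4 ≡ 10² = 100 ≡ 9; 7^8 ≡ 9² = 81 ≡ 3. Multiply: 7^9 = 7^8 × 7^1 ≡ 3 × 7 (mod 13): 3 × 7 = 21 ≡ 8. So 7^9 ≡ 8 (mod 13).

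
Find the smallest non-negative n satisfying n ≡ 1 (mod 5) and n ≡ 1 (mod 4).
M = 5 × 4 = 20. M₁ = 4, y₁ ≡ 4 (mod 5). M₂ = 5, y₂ ≡ 1 (mod 4). n = 1×4×4 + 1×5×1 ≡ 1 (mod 20)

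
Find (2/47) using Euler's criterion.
(2/47) = 2^{23} mod 47 = 1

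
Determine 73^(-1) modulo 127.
73^(-1) ≡ 87 (mod 127). Verification: 73 × 87 = 6351 ≡ 1 (mod 127)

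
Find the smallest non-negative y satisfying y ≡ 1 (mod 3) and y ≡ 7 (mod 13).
M = 3 × 13 = 39. M₁ = 13, y₁ ≡ 1 (mod 3). M₂ = 3, y₂ ≡ 9 (mod 13). y = 1×13×1 + 7×3×9 ≡ 7 (mod 39)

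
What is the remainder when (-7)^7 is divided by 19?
(-7) ≡ 12 (mod 19). 7 = 4 + 2 + 1 (binary 111). Repeated squaring mod 19: 12^1 ≡ 12; 12^2 ≡ 12² = 144 ≡ 11; 12^4 ≡ 11² = 121 ≡ 7. Multiply: (-7)^7 ≡ 12^4 × 12^2 × 12^1 ≡ 7 × 11 × 12 (mod 19): 7 × 11 = 77 ≡ 1; 1 × 12 = 12 ≡ 12. So (-7)^7 ≡ 12 (mod 19).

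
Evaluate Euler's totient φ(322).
132

Prime factorization: 322 = 2 × 7 × 23
Using the formula φ(n) = n × Π(1 - 1/p) for each prime factor p:
φ(322) = 322 × (1 - 1/2) × (1 - 1/7) × (1 - 1/23)
φ(322) = 132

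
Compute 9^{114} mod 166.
49

Using successive squaring:
Binary expansion of 114: 1110010
Powers of 9 mod 166 (each is the square of the previous):
  9^1 ≡ 9 (mod 166)
  9^2 ≡ 9² = 81 ≡ 81 (mod 166)
  9^4 ≡ 81² = 6561 ≡ 87 (mod 166)
  9^8 ≡ 87² = 7569 ≡ 99 (mod 166)
  9^16 ≡ 99² = 9801 ≡ 7 (mod 166)
  9^32 ≡ 7² = 49 ≡ 49 (mod 166)
  9^64 ≡ 49² = 2401 ≡ 77 (mod 166)
114 = 64 + 32 + 16 + 2, so 9^114 = 9^64 × 9^32 × 9^16 × 9^2 ≡ 77 × 49 × 7 × 81 (mod 166)
Multiplying step by step:
  77 × 49 = 3773 ≡ 121 (mod 166)
  121 × 7 = 847 ≡ 17 (mod 166)
  17 × 81 = 1377 ≡ 49 (mod 166)
Result: 9^114 ≡ 49 (mod 166)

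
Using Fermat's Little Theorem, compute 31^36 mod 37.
By Fermat's Little Theorem, 31^{36} ≡ 1 (mod 37) since 37 is prime and gcd(31, 37) = 1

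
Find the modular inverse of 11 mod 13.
11^(-1) ≡ 6 (mod 13). Verification: 11 × 6 = 66 ≡ 1 (mod 13)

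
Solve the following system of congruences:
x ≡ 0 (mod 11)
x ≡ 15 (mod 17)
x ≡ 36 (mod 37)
4180

Using the Chinese Remainder Theorem:
M = product of moduli = 6919
For equation 1: M_1 = 629, 629 ≡ 2 (mod 11), inverse of 629 mod 11 is 6 (check: 2 × 6 = 12 ≡ 1 (mod 11))
For equation 2: M_2 = 407, 407 ≡ 16 (mod 17), inverse of 407 mod 17 is 16 (check: 16 × 16 = 256 ≡ 1 (mod 17))
For equation 3: M_3 = 187, 187 ≡ 2 (mod 37), inverse of 187 mod 37 is 19 (check: 2 × 19 = 38 ≡ 1 (mod 37))
Combine: x ≡ Σ r_i×M_i×(M_i⁻¹ mod m_i) = 0×629×6 + 15×407×16 + 36×187×19 = 0 + 97680 + 127908 = 225588
225588 mod 6919 = 4180
x ≡ 4180 (mod 6919)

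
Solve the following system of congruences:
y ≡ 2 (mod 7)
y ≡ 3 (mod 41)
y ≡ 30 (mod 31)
1766

Using the Chinese Remainder Theorem:
M = product of moduli = 8897
For equation 1: M_1 = 1271, 1271 ≡ 4 (mod 7), inverse of 1271 mod 7 is 2 (check: 4 × 2 = 8 ≡ 1 (mod 7))
For equation 2: M_2 = 217, 217 ≡ 12 (mod 41), inverse of 217 mod 41 is 24 (check: 12 × 24 = 288 ≡ 1 (mod 41))
For equation 3: M_3 = 287, 287 ≡ 8 (mod 31), inverse of 287 mod 31 is 4 (check: 8 × 4 = 32 ≡ 1 (mod 31))
Combine: y ≡ Σ r_i×M_i×(M_i⁻¹ mod m_i) = 2×1271×2 + 3×217×24 + 30×287×4 = 5084 + 15624 + 34440 = 55148
55148 mod 8897 = 1766
y ≡ 1766 (mod 8897)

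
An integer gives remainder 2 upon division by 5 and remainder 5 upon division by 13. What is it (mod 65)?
M = 5 × 13 = 65. M₁ = 13, y₁ ≡ 2 (mod 5). M₂ = 5, y₂ ≡ 8 (mod 13). t = 2×13×2 + 5×5×8 ≡ 57 (mod 65). The smallest positive such number is 57.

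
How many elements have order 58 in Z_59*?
Number of primitive roots mod 59 = φ(58) = 28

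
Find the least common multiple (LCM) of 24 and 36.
72

First find GCD(24, 36) using the Euclidean algorithm:
24 = 0 × 36 + 24
36 = 1 × 24 + 12
24 = 2 × 12 + 0
GCD(24, 36) = 12

LCM formula: LCM(a, b) = (a × b) / GCD(a, b)
LCM(24, 36) = (24 × 36) / 12
LCM(24, 36) = 864 / 12
LCM(24, 36) = 72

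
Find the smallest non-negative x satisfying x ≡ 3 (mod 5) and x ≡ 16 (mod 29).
M = 5 × 29 = 145. M₁ = 29, y₁ ≡ 4 (mod 5). M₂ = 5, y₂ ≡ 6 (mod 29). x = 3×29×4 + 16×5×6 ≡ 103 (mod 145)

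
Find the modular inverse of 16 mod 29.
16^(-1) ≡ 20 (mod 29). Verification: 16 × 20 = 320 ≡ 1 (mod 29)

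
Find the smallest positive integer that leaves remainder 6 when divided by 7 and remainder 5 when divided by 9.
M = 7 × 9 = 63. M₁ = 9, y₁ ≡ 4 (mod 7). M₂ = 7, y₂ ≡ 4 (mod 9). y = 6×9×4 + 5×7×4 ≡ 41 (mod 63). The smallest positive such number is 41.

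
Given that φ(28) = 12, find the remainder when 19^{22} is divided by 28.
By Euler: 19^{12} ≡ 1 (mod 28) since gcd(19, 28) = 1. 22 = 1×12 + 10. So 19^{22} ≡ 19^{10} ≡ 9 (mod 28)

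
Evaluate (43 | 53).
(43/53) = 43^{26} mod 53 = 1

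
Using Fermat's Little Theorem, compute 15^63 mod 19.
By Fermat: 15^{18} ≡ 1 (mod 19). 63 = 3×18 + 9. So 15^{63} ≡ 15^{9} ≡ 18 (mod 19)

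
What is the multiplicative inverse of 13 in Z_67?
31

Using Extended Euclidean Algorithm:
gcd(13, 67) = 1
Bezout coefficients: 13 × 31 + 67 × -6 = 1
So 13 × 31 ≡ 1 (mod 67)
The inverse is 31 mod 67 = 31
Verification: 13 × 31 = 403 = 6 × 67 + 1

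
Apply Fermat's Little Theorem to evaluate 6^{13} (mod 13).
6

By Fermat's Little Theorem, a^(p-1) ≡ 1 (mod p) for prime p and gcd(a, p) = 1
Here p = 13, so 6^12 ≡ 1 (mod 13)
We can reduce the exponent: 13 mod 12 = 1
So 6^13 ≡ 6^1 (mod 13)
Computing: 6^1 mod 13 = 6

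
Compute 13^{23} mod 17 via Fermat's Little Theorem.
4

By Fermat's Little Theorem, a^(p-1) ≡ 1 (mod p) for prime p and gcd(a, p) = 1
Here p = 17, so 13^16 ≡ 1 (mod 17)
We can reduce the exponent: 23 mod 16 = 7
So 13^23 ≡ 13^7 (mod 17)
Computing: 13^7 mod 17 = 4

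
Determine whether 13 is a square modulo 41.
By Euler's criterion: 13^{20} ≡ 40 (mod 41). Since this equals -1 (≡ 40), 13 is not a QR.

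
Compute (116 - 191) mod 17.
10

(116 - 191) = -75
-75 mod 17 = 10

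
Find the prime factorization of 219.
3 × 73

Divide by primes starting from smallest:
219 ÷ 3 = 73
73 ÷ 73 = 1

219 = 3 × 73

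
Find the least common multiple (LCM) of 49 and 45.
2205

First find GCD(49, 45) using the Euclidean algorithm:
49 = 1 × 45 + 4
45 = 11 × 4 + 1
4 = 4 × 1 + 0
GCD(49, 45) = 1

LCM formula: LCM(a, b) = (a × b) / GCD(a, b)
LCM(49, 45) = (49 × 45) / 1
LCM(49, 45) = 2205 / 1
LCM(49, 45) = 2205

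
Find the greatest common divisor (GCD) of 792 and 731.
1

Using the Euclidean algorithm:
792 = 1 × 731 + 61
731 = 11 × 61 + 60
61 = 1 × 60 + 1
60 = 60 × 1 + 0

GCD(792, 731) = 1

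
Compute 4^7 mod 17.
7 = 4 + 2 + 1 (binary 111). Repeated squaring mod 17: 4^1 ≡ 4; 4^2 ≡ 4² = 16 ≡ 16; 4^4 ≡ 16² = 256 ≡ 1. Multiply: 4^7 = 4^4 × 4^2 × 4^1 ≡ 1 × 16 × 4 (mod 17): 1 × 16 = 16 ≡ 16; 16 × 4 = 64 ≡ 13. So 4^7 ≡ 13 (mod 17).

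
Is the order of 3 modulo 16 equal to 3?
No, the actual order is 4, not 3.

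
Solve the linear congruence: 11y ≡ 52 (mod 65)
52

Since gcd(11, 65) = 1 divides 52, a solution exists.
Multiply both sides by the inverse of 11 mod 65:
  11^(-1) mod 65 = 6
  x ≡ 6 × 52 ≡ 312 ≡ 52 (mod 65)
Verification: 11 × 52 = 572 = 8 × 65 + 52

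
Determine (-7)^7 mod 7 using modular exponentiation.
(-7) ≡ 0 (mod 7). 7 = 4 + 2 + 1 (binary 111). Repeated squaring mod 7: 0^1 ≡ 0; 0^2 ≡ 0² = 0 ≡ 0; 0^4 ≡ 0² = 0 ≡ 0. Multiply: (-7)^7 ≡ 0^4 × 0^2 × 0^1 ≡ 0 × 0 × 0 (mod 7): 0 × 0 = 0 ≡ 0; 0 × 0 = 0 ≡ 0. So (-7)^7 ≡ 0 (mod 7).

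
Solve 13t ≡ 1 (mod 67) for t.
13^(-1) ≡ 31 (mod 67). Verification: 13 × 31 = 403 ≡ 1 (mod 67)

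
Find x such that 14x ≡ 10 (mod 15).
5

Since gcd(14, 15) = 1 divides 10, a solution exists.
Multiply both sides by the inverse of 14 mod 15:
  14^(-1) mod 15 = 14
  x ≡ 14 × 10 ≡ 140 ≡ 5 (mod 15)
Verification: 14 × 5 = 70 = 4 × 15 + 10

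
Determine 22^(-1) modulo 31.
22^(-1) ≡ 24 (mod 31). Verification: 22 × 24 = 528 ≡ 1 (mod 31)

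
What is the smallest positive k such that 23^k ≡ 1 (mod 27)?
Powers of 23 mod 27: 23^1≡23, 23^2≡16, 23^3≡17, 23^4≡13, 23^5≡2, 23^6≡19, 23^7≡5, 23^8≡7, 23^9≡26, 23^10≡4, 23^11≡11, 23^12≡10, 23^13≡14, 23^14≡25, 23^15≡8, 23^16≡22, 23^17≡20, 23^18≡1. Order = 18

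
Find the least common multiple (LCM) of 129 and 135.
5805

First find GCD(129, 135) using the Euclidean algorithm:
129 = 0 × 135 + 129
135 = 1 × 129 + 6
129 = 21 × 6 + 3
6 = 2 × 3 + 0
GCD(129, 135) = 3

LCM formula: LCM(a, b) = (a × b) / GCD(a, b)
LCM(129, 135) = (129 × 135) / 3
LCM(129, 135) = 17415 / 3
LCM(129, 135) = 5805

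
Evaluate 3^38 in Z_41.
Using repeated squaring. 38 = 32 + 4 + 2 (binary 100110). Repeated squaring mod 41: 3^1 ≡ 3; 3^2 ≡ 3² = 9 ≡ 9; 3^4 ≡ 9² = 81 ≡ 40; 3^8 ≡ 40² = 1600 ≡ 1; 3^16 ≡ 1² = 1 ≡ 1; 3^32 ≡ 1² = 1 ≡ 1. Multiply: 3^38 = 3^32 × 3^4 × 3^2 ≡ 1 × 40 × 9 (mod 41): 1 × 40 = 40 ≡ 40; 40 × 9 = 360 ≡ 32. So 3^38 ≡ 32 (mod 41).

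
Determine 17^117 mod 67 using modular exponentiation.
Using Fermat: 17^{66} ≡ 1 (mod 67). 117 ≡ 51 (mod 66). So 17^{117} ≡ 17^{51} ≡ 25 (mod 67)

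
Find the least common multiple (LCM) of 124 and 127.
15748

First find GCD(124, 127) using the Euclidean algorithm:
124 = 0 × 127 + 124
127 = 1 × 124 + 3
124 = 41 × 3 + 1
3 = 3 × 1 + 0
GCD(124, 127) = 1

LCM formula: LCM(a, b) = (a × b) / GCD(a, b)
LCM(124, 127) = (124 × 127) / 1
LCM(124, 127) = 15748 / 1
LCM(124, 127) = 15748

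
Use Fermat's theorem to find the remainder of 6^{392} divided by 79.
36

By Fermat's Little Theorem, a^(p-1) ≡ 1 (mod p) for prime p and gcd(a, p) = 1
Here p = 79, so 6^78 ≡ 1 (mod 79)
We can reduce the exponent: 392 mod 78 = 2
So 6^392 ≡ 6^2 (mod 79)
Computing: 6^2 mod 79 = 36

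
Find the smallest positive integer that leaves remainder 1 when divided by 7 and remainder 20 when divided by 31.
M = 7 × 31 = 217. M₁ = 31, y₁ ≡ 5 (mod 7). M₂ = 7, y₂ ≡ 9 (mod 31). n = 1×31×5 + 20×7×9 ≡ 113 (mod 217). The smallest positive such number is 113.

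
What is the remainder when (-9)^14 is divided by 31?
Using repeated squaring. (-9) ≡ 22 (mod 31). 14 = 8 + 4 + 2 (binary 1110). Repeated squaring mod 31: 22^1 ≡ 22; 22^2 ≡ 22² = 484 ≡ 19; 22^4 ≡ 19² = 361 ≡ 20; 22^8 ≡ 20² = 400 ≡ 28. Multiply: (-9)^14 ≡ 22^8 × 22^4 × 22^2 ≡ 28 × 20 × 19 (mod 31): 28 × 20 = 560 ≡ 2; 2 × 19 = 38 ≡ 7. So (-9)^14 ≡ 7 (mod 31).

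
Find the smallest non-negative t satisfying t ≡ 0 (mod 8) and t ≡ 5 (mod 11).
M = 8 × 11 = 88. M₁ = 11, y₁ ≡ 3 (mod 8). M₂ = 8, y₂ ≡ 7 (mod 11). t = 0×11×3 + 5×8×7 ≡ 16 (mod 88)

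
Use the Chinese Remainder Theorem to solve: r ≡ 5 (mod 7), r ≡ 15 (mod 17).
M = 7 × 17 = 119. M₁ = 17, y₁ ≡ 5 (mod 7). M₂ = 7, y₂ ≡ 5 (mod 17). r = 5×17×5 + 15×7×5 ≡ 117 (mod 119)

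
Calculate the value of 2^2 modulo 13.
2 = 2 (binary 10). Repeated squaring mod 13: 2^1 ≡ 2; 2^2 ≡ 2² = 4 ≡ 4. So 2^2 ≡ 4 (mod 13).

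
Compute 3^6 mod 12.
6 = 4 + 2 (binary 110). Repeated squaring mod 12: 3^1 ≡ 3; 3^2 ≡ 3² = 9 ≡ 9; 3^4 ≡ 9² = 81 ≡ 9. Multiply: 3^6 = 3^4 × 3^2 ≡ 9 × 9 (mod 12): 9 × 9 = 81 ≡ 9. So 3^6 ≡ 9 (mod 12).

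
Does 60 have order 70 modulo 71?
p - 1 = 70 has prime divisors 2, 5, 7. Check 60^(70/q) mod 71 for each: 60^(70/2) = 60^35 ≡ 1, 60^(70/5) = 60^14 ≡ 54, 60^(70/7) = 60^10 ≡ 32 (mod 71). Since 60^35 ≡ 1 (mod 71), the order of 60 divides 35 (in fact the order is 35) ≠ 70, so it is not a primitive root.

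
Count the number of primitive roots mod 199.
Number of primitive roots mod 199 = φ(198) = 60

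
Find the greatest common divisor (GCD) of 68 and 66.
2

Using the Euclidean algorithm:
68 = 1 × 66 + 2
66 = 33 × 2 + 0

GCD(68, 66) = 2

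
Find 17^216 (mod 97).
Using Fermat: 17^{96} ≡ 1 (mod 97). 216 ≡ 24 (mod 96). So 17^{216} ≡ 17^{24} ≡ 22 (mod 97)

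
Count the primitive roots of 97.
32

The number of primitive roots modulo p is φ(p-1) = φ(96)
φ(96) = 32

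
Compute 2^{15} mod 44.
32

Using successive squaring:
Binary expansion of 15: 1111
Powers of 2 mod 44 (each is the square of the previous):
  2^1 ≡ 2 (mod 44)
  2^2 ≡ 2² = 4 ≡ 4 (mod 44)
  2^4 ≡ 4² = 16 ≡ 16 (mod 44)
  2^8 ≡ 16² = 256 ≡ 36 (mod 44)
15 = 8 + 4 + 2 + 1, so 2^15 = 2^8 × 2^4 × 2^2 × 2^1 ≡ 36 × 16 × 4 × 2 (mod 44)
Multiplying step by step:
  36 × 16 = 576 ≡ 4 (mod 44)
  4 × 4 = 16 ≡ 16 (mod 44)
  16 × 2 = 32 ≡ 32 (mod 44)
Result: 2^15 ≡ 32 (mod 44)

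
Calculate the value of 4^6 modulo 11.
6 = 4 + 2 (binary 110). Repeated squaring mod 11: 4^1 ≡ 4; 4^2 ≡ 4² = 16 ≡ 5; 4^4 ≡ 5² = 25 ≡ 3. Multiply: 4^6 = 4^4 × 4^2 ≡ 3 × 5 (mod 11): 3 × 5 = 15 ≡ 4. So 4^6 ≡ 4 (mod 11).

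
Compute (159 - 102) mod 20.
17

(159 - 102) = 57
57 mod 20 = 17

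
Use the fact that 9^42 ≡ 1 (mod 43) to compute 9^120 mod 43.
By Fermat: 9^{42} ≡ 1 (mod 43). 120 = 2×42 + 36. So 9^{120} ≡ 9^{36} ≡ 11 (mod 43)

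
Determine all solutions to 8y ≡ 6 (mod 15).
12

Since gcd(8, 15) = 1 divides 6, a solution exists.
Multiply both sides by the inverse of 8 mod 15:
  8^(-1) mod 15 = 2
  x ≡ 2 × 6 ≡ 12 ≡ 12 (mod 15)
Verification: 8 × 12 = 96 = 6 × 15 + 6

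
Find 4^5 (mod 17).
5 = 4 + 1 (binary 101). Repeated squaring mod 17: 4^1 ≡ 4; 4^2 ≡ 4² = 16 ≡ 16; 4^4 ≡ 16² = 256 ≡ 1. Multiply: 4^5 = 4^4 × 4^1 ≡ 1 × 4 (mod 17): 1 × 4 = 4 ≡ 4. So 4^5 ≡ 4 (mod 17).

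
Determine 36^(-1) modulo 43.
36^(-1) ≡ 6 (mod 43). Verification: 36 × 6 = 216 ≡ 1 (mod 43)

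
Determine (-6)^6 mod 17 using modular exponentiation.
(-6) ≡ 11 (mod 17). 6 = 4 + 2 (binary 110). Repeated squaring mod 17: 11^1 ≡ 11; 11^2 ≡ 11² = 121 ≡ 2; 11^4 ≡ 2² = 4 ≡ 4. Multiply: (-6)^6 ≡ 11^4 × 11^2 ≡ 4 × 2 (mod 17): 4 × 2 = 8 ≡ 8. So (-6)^6 ≡ 8 (mod 17).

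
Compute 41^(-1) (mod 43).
41^(-1) ≡ 21 (mod 43). Verification: 41 × 21 = 861 ≡ 1 (mod 43)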